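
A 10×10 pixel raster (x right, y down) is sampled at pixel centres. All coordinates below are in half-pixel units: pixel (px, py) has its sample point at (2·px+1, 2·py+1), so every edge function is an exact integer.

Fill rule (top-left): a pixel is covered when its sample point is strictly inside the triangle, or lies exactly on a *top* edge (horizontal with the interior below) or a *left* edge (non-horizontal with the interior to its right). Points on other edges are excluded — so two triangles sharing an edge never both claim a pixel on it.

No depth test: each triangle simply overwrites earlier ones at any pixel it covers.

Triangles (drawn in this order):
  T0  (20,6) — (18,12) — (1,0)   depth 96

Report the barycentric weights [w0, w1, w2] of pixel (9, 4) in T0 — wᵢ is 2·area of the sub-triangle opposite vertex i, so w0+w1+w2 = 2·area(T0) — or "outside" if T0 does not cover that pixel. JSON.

T0:
  2·area = 126
  edge (20, 6)→(18, 12): d=(-2,6) right/bottom  bias=-1
  edge (18, 12)→(1, 0): d=(-17,-12) top-left  bias=+0
  edge (1, 0)→(20, 6): d=(19,6) right/bottom  bias=-1
    (1,0)@(3, 1): e=[112,7,7] → #
    (2,0)@(5, 1): e=[100,31,-5] → ·
    (1,1)@(3, 3): e=[108,-27,45] → ·
    (3,1)@(7, 3): e=[84,21,21] → #
    (4,1)@(9, 3): e=[72,45,9] → #
    (5,1)@(11, 3): e=[60,69,-3] → ·
    (3,2)@(7, 5): e=[80,-13,59] → ·
    (4,2)@(9, 5): e=[68,11,47] → #
    (5,2)@(11, 5): e=[56,35,35] → #
    (6,2)@(13, 5): e=[44,59,23] → #
    (7,2)@(15, 5): e=[32,83,11] → #
    (8,2)@(17, 5): e=[20,107,-1] → ·
    (9,4)@(19, 9): e=[0,63,63] → ·  [on edge]
    (8,7)@(17, 15): e=[0,-63,189] → ·  [on edge]
  covered (15 px):
    · # · · · · · · · ·
    · · · # # · · · · ·
    · · · · # # # # · ·
    · · · · · # # # # #
    · · · · · · · # # ·
    · · · · · · · · # ·
    · · · · · · · · · ·
    · · · · · · · · · ·
    · · · · · · · · · ·
    · · · · · · · · · ·

Final: "outside"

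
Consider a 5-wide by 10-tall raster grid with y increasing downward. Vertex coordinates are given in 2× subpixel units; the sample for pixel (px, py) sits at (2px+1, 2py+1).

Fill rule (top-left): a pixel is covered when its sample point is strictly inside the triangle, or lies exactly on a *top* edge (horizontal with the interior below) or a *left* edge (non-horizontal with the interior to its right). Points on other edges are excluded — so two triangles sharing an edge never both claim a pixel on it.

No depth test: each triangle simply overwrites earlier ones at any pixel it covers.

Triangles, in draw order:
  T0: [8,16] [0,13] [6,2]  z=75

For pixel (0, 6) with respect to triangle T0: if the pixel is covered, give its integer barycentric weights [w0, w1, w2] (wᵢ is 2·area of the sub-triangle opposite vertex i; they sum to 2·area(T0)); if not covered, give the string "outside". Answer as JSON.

T0:
  2·area = 106
  edge (8, 16)→(0, 13): d=(-8,-3) top-left  bias=+0
  edge (0, 13)→(6, 2): d=(6,-11) top-left  bias=+0
  edge (6, 2)→(8, 16): d=(2,14) right/bottom  bias=-1
    (2,2)@(5, 5): e=[79,7,20] → █
    (3,2)@(7, 5): e=[85,29,-8] → ·
    (2,3)@(5, 7): e=[63,19,24] → █
    (3,3)@(7, 7): e=[69,41,-4] → ·
    (1,4)@(3, 9): e=[41,9,56] → █
    (3,4)@(7, 9): e=[53,53,0] → ·  [on edge]
    (1,5)@(3, 11): e=[25,21,60] → █
    (3,5)@(7, 11): e=[37,65,4] → █
    (4,5)@(9, 11): e=[43,87,-24] → ·
    (0,6)@(1, 13): e=[3,11,92] → █
    (4,6)@(9, 13): e=[27,99,-20] → ·
    (0,7)@(1, 15): e=[-13,23,96] → ·
  covered (12 px):
    · · · · ·
    · · · · ·
    · · █ · ·
    · · █ · ·
    · █ █ · ·
    · █ █ █ ·
    █ █ █ █ ·
    · · · █ ·
    · · · · ·
    · · · · ·

Final: [11,92,3]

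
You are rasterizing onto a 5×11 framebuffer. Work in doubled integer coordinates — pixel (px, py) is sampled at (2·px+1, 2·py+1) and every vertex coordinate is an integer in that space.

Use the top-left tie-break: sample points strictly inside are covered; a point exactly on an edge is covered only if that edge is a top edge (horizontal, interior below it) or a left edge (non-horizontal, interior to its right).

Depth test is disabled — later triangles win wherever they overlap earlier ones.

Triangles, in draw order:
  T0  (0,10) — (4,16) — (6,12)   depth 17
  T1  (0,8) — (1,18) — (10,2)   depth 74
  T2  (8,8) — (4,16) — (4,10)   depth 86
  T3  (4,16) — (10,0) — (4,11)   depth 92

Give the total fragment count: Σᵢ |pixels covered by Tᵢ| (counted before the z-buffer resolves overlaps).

T0:
  2·area = 28  (B↔C swapped to make it positive)
  edge (0, 10)→(6, 12): d=(6,2) right/bottom  bias=-1
  edge (6, 12)→(4, 16): d=(-2,4) right/bottom  bias=-1
  edge (4, 16)→(0, 10): d=(-4,-6) top-left  bias=+0
    (0,5)@(1, 11): e=[4,22,2] → X
    (1,5)@(3, 11): e=[0,14,14] → .  [on edge]
    (0,6)@(1, 13): e=[16,18,-6] → .
    (1,6)@(3, 13): e=[12,10,6] → X
    (2,6)@(5, 13): e=[8,2,18] → X
    (3,6)@(7, 13): e=[4,-6,30] → .
    (4,6)@(9, 13): e=[0,-14,42] → .  [on edge]
    (1,7)@(3, 15): e=[24,6,-2] → .
    (2,7)@(5, 15): e=[20,-2,10] → .
  covered (3 px):
    . . . . .
    . . . . .
    . . . . .
    . . . . .
    . . . . .
    X . . . .
    . X X . .
    . . . . .
    . . . . .
    . . . . .
    . . . . .
T1:
  2·area = 106  (B↔C swapped to make it positive)
  edge (0, 8)→(10, 2): d=(10,-6) top-left  bias=+0
  edge (10, 2)→(1, 18): d=(-9,16) right/bottom  bias=-1
  edge (1, 18)→(0, 8): d=(-1,-10) top-left  bias=+0
    (4,1)@(9, 3): e=[4,7,95] → X
    (2,2)@(5, 5): e=[0,53,53] → X  [on edge]
    (3,2)@(7, 5): e=[12,21,73] → X
    (4,2)@(9, 5): e=[24,-11,93] → .
    (1,3)@(3, 7): e=[8,67,31] → X
    (4,3)@(9, 7): e=[44,-29,91] → .
    (0,4)@(1, 9): e=[16,81,9] → X
    (3,4)@(7, 9): e=[52,-15,69] → .
    (0,5)@(1, 11): e=[36,63,7] → X
    (2,5)@(5, 11): e=[60,-1,47] → .
    (0,6)@(1, 13): e=[56,45,5] → X
    (2,6)@(5, 13): e=[80,-19,45] → .
  covered (15 px):
    . . . . .
    . . . . X
    . . X X .
    . X X X .
    X X X . .
    X X . . .
    X X . . .
    X . . . .
    X . . . .
    . . . . .
    . . . . .
T2:
  2·area = 24
  edge (8, 8)→(4, 16): d=(-4,8) right/bottom  bias=-1
  edge (4, 16)→(4, 10): d=(0,-6) top-left  bias=+0
  edge (4, 10)→(8, 8): d=(4,-2) top-left  bias=+0
    (3,4)@(7, 9): e=[4,18,2] → X
    (4,4)@(9, 9): e=[-12,30,6] → .
    (2,5)@(5, 11): e=[12,6,6] → X
    (3,5)@(7, 11): e=[-4,18,10] → .
    (2,6)@(5, 13): e=[4,6,14] → X
    (3,6)@(7, 13): e=[-12,18,18] → .
    (2,7)@(5, 15): e=[-4,6,22] → .
  covered (3 px):
    . . . . .
    . . . . .
    . . . . .
    . . . . .
    . . . X .
    . . X . .
    . . X . .
    . . . . .
    . . . . .
    . . . . .
    . . . . .
T3:
  2·area = 30  (B↔C swapped to make it positive)
  edge (4, 16)→(4, 11): d=(0,-5) top-left  bias=+0
  edge (4, 11)→(10, 0): d=(6,-11) top-left  bias=+0
  edge (10, 0)→(4, 16): d=(-6,16) right/bottom  bias=-1
    (3,3)@(7, 7): e=[15,9,6] → X
    (4,3)@(9, 7): e=[25,31,-26] → .
    (3,4)@(7, 9): e=[15,21,-6] → .
    (2,5)@(5, 11): e=[5,11,14] → X
    (3,5)@(7, 11): e=[15,33,-18] → .
    (2,6)@(5, 13): e=[5,23,2] → X
    (3,6)@(7, 13): e=[15,45,-30] → .
    (2,7)@(5, 15): e=[5,35,-10] → .
  covered (3 px):
    . . . . .
    . . . . .
    . . . . .
    . . . X .
    . . . . .
    . . X . .
    . . X . .
    . . . . .
    . . . . .
    . . . . .
    . . . . .

Answer: 24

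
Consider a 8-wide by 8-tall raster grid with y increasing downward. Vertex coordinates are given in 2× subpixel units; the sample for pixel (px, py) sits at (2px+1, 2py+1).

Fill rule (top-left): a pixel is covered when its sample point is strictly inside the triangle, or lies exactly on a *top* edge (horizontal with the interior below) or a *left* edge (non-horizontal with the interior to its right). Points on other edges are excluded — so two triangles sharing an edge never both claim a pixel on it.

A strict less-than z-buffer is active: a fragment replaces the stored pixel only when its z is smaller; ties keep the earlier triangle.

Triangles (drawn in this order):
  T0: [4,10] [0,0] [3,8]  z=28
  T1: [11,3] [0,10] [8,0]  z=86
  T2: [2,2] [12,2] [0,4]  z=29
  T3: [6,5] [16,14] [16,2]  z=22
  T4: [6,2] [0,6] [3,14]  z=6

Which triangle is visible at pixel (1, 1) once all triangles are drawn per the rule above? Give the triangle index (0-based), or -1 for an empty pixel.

T0:
  2·area = 2  (B↔C swapped to make it positive)
  edge (4, 10)→(3, 8): d=(-1,-2) top-left  bias=+0
  edge (3, 8)→(0, 0): d=(-3,-8) top-left  bias=+0
  edge (0, 0)→(4, 10): d=(4,10) right/bottom  bias=-1
  covered (0 px):
    · · · · · · · ·
    · · · · · · · ·
    · · · · · · · ·
    · · · · · · · ·
    · · · · · · · ·
    · · · · · · · ·
    · · · · · · · ·
    · · · · · · · ·
T1:
  2·area = 54
  edge (11, 3)→(0, 10): d=(-11,7) right/bottom  bias=-1
  edge (0, 10)→(8, 0): d=(8,-10) top-left  bias=+0
  edge (8, 0)→(11, 3): d=(3,3) right/bottom  bias=-1
    (4,0)@(9, 1): e=[36,18,0] → ·  [on edge]
    (3,1)@(7, 3): e=[28,14,12] → █
    (4,1)@(9, 3): e=[14,34,6] → █
    (5,1)@(11, 3): e=[0,54,0] → ·  [on edge]
    (2,2)@(5, 5): e=[20,10,24] → █
    (4,2)@(9, 5): e=[-8,50,12] → ·
    (6,2)@(13, 5): e=[-36,90,0] → ·  [on edge]
    (1,3)@(3, 7): e=[12,6,36] → █
    (2,3)@(5, 7): e=[-2,26,30] → ·
    (3,3)@(7, 7): e=[-16,46,24] → ·
    (7,3)@(15, 7): e=[-72,126,0] → ·  [on edge]
    (0,4)@(1, 9): e=[4,2,48] → █
  covered (6 px):
    · · · · · · · ·
    · · · █ █ · · ·
    · · █ █ · · · ·
    · █ · · · · · ·
    █ · · · · · · ·
    · · · · · · · ·
    · · · · · · · ·
    · · · · · · · ·
T2:
  2·area = 20
  edge (2, 2)→(12, 2): d=(10,0) top-left  bias=+0
  edge (12, 2)→(0, 4): d=(-12,2) right/bottom  bias=-1
  edge (0, 4)→(2, 2): d=(2,-2) top-left  bias=+0
    (1,0)@(3, 1): e=[-10,30,0] → ·  [on edge]
    (0,1)@(1, 3): e=[10,10,0] → █  [on edge]
    (1,1)@(3, 3): e=[10,6,4] → █
    (2,1)@(5, 3): e=[10,2,8] → █
    (3,1)@(7, 3): e=[10,-2,12] → ·
    (0,2)@(1, 5): e=[30,-14,4] → ·
    (1,2)@(3, 5): e=[30,-18,8] → ·
    (2,2)@(5, 5): e=[30,-22,12] → ·
  covered (3 px):
    · · · · · · · ·
    █ █ █ · · · · ·
    · · · · · · · ·
    · · · · · · · ·
    · · · · · · · ·
    · · · · · · · ·
    · · · · · · · ·
    · · · · · · · ·
T3:
  2·area = 120  (B↔C swapped to make it positive)
  edge (6, 5)→(16, 2): d=(10,-3) top-left  bias=+0
  edge (16, 2)→(16, 14): d=(0,12) right/bottom  bias=-1
  edge (16, 14)→(6, 5): d=(-10,-9) top-left  bias=+0
    (6,1)@(13, 3): e=[1,36,83] → █
    (7,1)@(15, 3): e=[7,12,101] → █
    (3,2)@(7, 5): e=[3,108,9] → █
    (4,2)@(9, 5): e=[9,84,27] → █
    (5,2)@(11, 5): e=[15,60,45] → █
    (3,3)@(7, 7): e=[23,108,-11] → ·
    (4,3)@(9, 7): e=[29,84,7] → █
    (4,4)@(9, 9): e=[49,84,-13] → ·
    (5,4)@(11, 9): e=[55,60,5] → █
    (5,5)@(11, 11): e=[75,60,-15] → ·
    (6,5)@(13, 11): e=[81,36,3] → █
    (6,6)@(13, 13): e=[101,36,-17] → ·
  covered (17 px):
    · · · · · · · ·
    · · · · · · █ █
    · · · █ █ █ █ █
    · · · · █ █ █ █
    · · · · · █ █ █
    · · · · · · █ █
    · · · · · · · █
    · · · · · · · ·
T4:
  2·area = 60  (B↔C swapped to make it positive)
  edge (6, 2)→(3, 14): d=(-3,12) right/bottom  bias=-1
  edge (3, 14)→(0, 6): d=(-3,-8) top-left  bias=+0
  edge (0, 6)→(6, 2): d=(6,-4) top-left  bias=+0
    (2,1)@(5, 3): e=[9,49,2] → █
    (3,1)@(7, 3): e=[-15,65,10] → ·
    (1,2)@(3, 5): e=[27,27,6] → █
    (3,2)@(7, 5): e=[-21,59,22] → ·
    (0,3)@(1, 7): e=[45,5,10] → █
    (2,3)@(5, 7): e=[-3,37,26] → ·
    (0,4)@(1, 9): e=[39,-1,22] → ·
    (1,4)@(3, 9): e=[15,15,30] → █
    (2,4)@(5, 9): e=[-9,31,38] → ·
    (1,5)@(3, 11): e=[9,9,42] → █
    (2,5)@(5, 11): e=[-15,25,50] → ·
    (1,6)@(3, 13): e=[3,3,54] → █
  covered (8 px):
    · · · · · · · ·
    · · █ · · · · ·
    · █ █ · · · · ·
    █ █ · · · · · ·
    · █ · · · · · ·
    · █ · · · · · ·
    · █ · · · · · ·
    · · · · · · · ·

Z-buffer (winner per pixel, '.' = empty):
  . . . . . . . .
  2 2 4 1 1 . 3 3
  . 4 4 3 3 3 3 3
  4 4 . . 3 3 3 3
  1 4 . . . 3 3 3
  . 4 . . . . 3 3
  . 4 . . . . . 3
  . . . . . . . .

Answer: 2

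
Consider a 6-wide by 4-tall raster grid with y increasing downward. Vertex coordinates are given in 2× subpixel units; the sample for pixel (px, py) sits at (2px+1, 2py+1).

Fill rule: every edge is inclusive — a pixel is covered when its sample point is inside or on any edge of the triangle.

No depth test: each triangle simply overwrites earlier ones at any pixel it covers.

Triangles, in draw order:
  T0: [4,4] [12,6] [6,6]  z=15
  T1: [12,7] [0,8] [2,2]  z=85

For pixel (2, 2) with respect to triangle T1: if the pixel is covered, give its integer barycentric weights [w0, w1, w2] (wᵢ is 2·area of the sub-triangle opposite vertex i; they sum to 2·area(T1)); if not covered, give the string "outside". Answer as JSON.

T0:
  2·area = 12
  edge (4, 4)→(12, 6): d=(8,2) inclusive
  edge (12, 6)→(6, 6): d=(-6,0) inclusive
  edge (6, 6)→(4, 4): d=(-2,-2) inclusive
    (0,0)@(1, 1): e=[-18,30,0] → .  [on edge]
    (1,1)@(3, 3): e=[-6,18,0] → .  [on edge]
    (2,2)@(5, 5): e=[6,6,0] → X  [on edge]
    (3,2)@(7, 5): e=[2,6,4] → X
    (4,2)@(9, 5): e=[-2,6,8] → .
    (2,3)@(5, 7): e=[22,-6,-4] → .
    (3,3)@(7, 7): e=[18,-6,0] → .  [on edge]
  covered (2 px):
    . . . . . .
    . . . . . .
    . . X X . .
    . . . . . .
T1:
  2·area = 70
  edge (12, 7)→(0, 8): d=(-12,1) inclusive
  edge (0, 8)→(2, 2): d=(2,-6) inclusive
  edge (2, 2)→(12, 7): d=(10,5) inclusive
    (1,1)@(3, 3): e=[57,8,5] → X
    (2,1)@(5, 3): e=[55,20,-5] → .
    (0,2)@(1, 5): e=[35,0,35] → X  [on edge]
    (2,2)@(5, 5): e=[31,24,15] → X
    (3,2)@(7, 5): e=[29,36,5] → X
    (4,2)@(9, 5): e=[27,48,-5] → .
    (0,3)@(1, 7): e=[11,4,55] → X
    (4,3)@(9, 7): e=[3,52,15] → X
    (5,3)@(11, 7): e=[1,64,5] → X
  covered (11 px):
    . . . . . .
    . X . . . .
    X X X X . .
    X X X X X X

Final: [24,15,31]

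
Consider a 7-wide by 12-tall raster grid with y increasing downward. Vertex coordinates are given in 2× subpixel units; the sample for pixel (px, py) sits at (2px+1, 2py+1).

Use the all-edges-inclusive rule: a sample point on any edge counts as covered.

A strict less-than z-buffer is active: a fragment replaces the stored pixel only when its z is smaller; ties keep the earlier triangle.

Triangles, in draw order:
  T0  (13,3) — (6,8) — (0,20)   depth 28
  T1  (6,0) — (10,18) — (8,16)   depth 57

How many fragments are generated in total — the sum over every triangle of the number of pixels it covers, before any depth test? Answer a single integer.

T0:
  2·area = 54  (B↔C swapped to make it positive)
  edge (13, 3)→(0, 20): d=(-13,17) inclusive
  edge (0, 20)→(6, 8): d=(6,-12) inclusive
  edge (6, 8)→(13, 3): d=(7,-5) inclusive
    (6,1)@(13, 3): e=[0,54,0] → X  [on edge]
    (5,2)@(11, 5): e=[8,42,4] → X
    (6,2)@(13, 5): e=[-26,66,14] → .
    (4,3)@(9, 7): e=[16,30,8] → X
    (5,3)@(11, 7): e=[-18,54,18] → .
    (3,4)@(7, 9): e=[24,18,12] → X
    (4,4)@(9, 9): e=[-10,42,22] → .
    (2,5)@(5, 11): e=[32,6,16] → X
    (3,5)@(7, 11): e=[-2,30,26] → .
    (2,6)@(5, 13): e=[6,18,30] → X
    (3,6)@(7, 13): e=[-28,42,40] → .
    (1,7)@(3, 15): e=[14,6,34] → X
  covered (7 px):
    . . . . . . .
    . . . . . . X
    . . . . . X .
    . . . . X . .
    . . . X . . .
    . . X . . . .
    . . X . . . .
    . X . . . . .
    . . . . . . .
    . . . . . . .
    . . . . . . .
    . . . . . . .
T1:
  2·area = 28
  edge (6, 0)→(10, 18): d=(4,18) inclusive
  edge (10, 18)→(8, 16): d=(-2,-2) inclusive
  edge (8, 16)→(6, 0): d=(-2,-16) inclusive
    (3,2)@(7, 5): e=[2,20,6] → X
    (4,2)@(9, 5): e=[-34,24,38] → .
    (3,3)@(7, 7): e=[10,16,2] → X
    (4,3)@(9, 7): e=[-26,20,34] → .
    (0,4)@(1, 9): e=[126,0,-98] → .  [on edge]
    (3,4)@(7, 9): e=[18,12,-2] → .
    (1,5)@(3, 11): e=[98,0,-70] → .  [on edge]
    (2,6)@(5, 13): e=[70,0,-42] → .  [on edge]
    (3,7)@(7, 15): e=[42,0,-14] → .  [on edge]
    (4,7)@(9, 15): e=[6,4,18] → X
    (5,7)@(11, 15): e=[-30,8,50] → .
    (4,8)@(9, 17): e=[14,0,14] → X  [on edge]
    (5,9)@(11, 19): e=[-14,0,42] → .  [on edge]
    (6,10)@(13, 21): e=[-42,0,70] → .  [on edge]
  covered (4 px):
    . . . . . . .
    . . . . . . .
    . . . X . . .
    . . . X . . .
    . . . . . . .
    . . . . . . .
    . . . . . . .
    . . . . X . .
    . . . . X . .
    . . . . . . .
    . . . . . . .
    . . . . . . .

Final: 11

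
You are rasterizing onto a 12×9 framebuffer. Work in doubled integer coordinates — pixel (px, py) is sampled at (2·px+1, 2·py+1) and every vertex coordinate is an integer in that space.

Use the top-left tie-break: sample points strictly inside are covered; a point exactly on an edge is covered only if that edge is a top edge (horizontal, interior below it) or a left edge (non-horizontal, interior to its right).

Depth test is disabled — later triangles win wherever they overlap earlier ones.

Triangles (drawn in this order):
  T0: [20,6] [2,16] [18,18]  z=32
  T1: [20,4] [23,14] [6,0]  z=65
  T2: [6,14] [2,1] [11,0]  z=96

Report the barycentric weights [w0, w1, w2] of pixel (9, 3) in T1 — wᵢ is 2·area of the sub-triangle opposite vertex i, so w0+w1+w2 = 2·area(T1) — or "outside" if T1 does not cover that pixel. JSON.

T0:
  2·area = 196  (B↔C swapped to make it positive)
  edge (20, 6)→(18, 18): d=(-2,12) right/bottom  bias=-1
  edge (18, 18)→(2, 16): d=(-16,-2) top-left  bias=+0
  edge (2, 16)→(20, 6): d=(18,-10) top-left  bias=+0
    (9,3)@(19, 7): e=[10,178,8] → X
    (10,3)@(21, 7): e=[-14,182,28] → .
    (7,4)@(15, 9): e=[54,138,4] → X
    (8,4)@(17, 9): e=[30,142,24] → X
    (10,4)@(21, 9): e=[-18,150,64] → .
    (5,5)@(11, 11): e=[98,98,0] → X  [on edge]
    (6,5)@(13, 11): e=[74,102,20] → X
    (10,5)@(21, 11): e=[-22,118,100] → .
    (4,6)@(9, 13): e=[118,62,16] → X
    (9,6)@(19, 13): e=[-2,82,116] → .
    (2,7)@(5, 15): e=[162,22,12] → X
    (3,7)@(7, 15): e=[138,26,32] → X
  covered (25 px):
    . . . . . . . . . . . .
    . . . . . . . . . . . .
    . . . . . . . . . . . .
    . . . . . . . . . X . .
    . . . . . . . X X X . .
    . . . . . X X X X X . .
    . . . . X X X X X . . .
    . . X X X X X X X . . .
    . . . . . X X X X . . .
T1:
  2·area = 128
  edge (20, 4)→(23, 14): d=(3,10) right/bottom  bias=-1
  edge (23, 14)→(6, 0): d=(-17,-14) top-left  bias=+0
  edge (6, 0)→(20, 4): d=(14,4) right/bottom  bias=-1
    (4,0)@(9, 1): e=[101,25,2] → X
    (5,0)@(11, 1): e=[81,53,-6] → .
    (4,1)@(9, 3): e=[107,-9,30] → .
    (5,1)@(11, 3): e=[87,19,22] → X
    (6,1)@(13, 3): e=[67,47,14] → X
    (7,1)@(15, 3): e=[47,75,6] → X
    (8,1)@(17, 3): e=[27,103,-2] → .
    (5,2)@(11, 5): e=[93,-15,50] → .
    (6,2)@(13, 5): e=[73,13,42] → X
    (8,2)@(17, 5): e=[33,69,26] → X
    (9,2)@(19, 5): e=[13,97,18] → X
    (10,2)@(21, 5): e=[-7,125,10] → .
  covered (15 px):
    . . . . X . . . . . . .
    . . . . . X X X . . . .
    . . . . . . X X X X . .
    . . . . . . . X X X . .
    . . . . . . . . X X X .
    . . . . . . . . . . X .
    . . . . . . . . . . . .
    . . . . . . . . . . . .
    . . . . . . . . . . . .
T2:
  2·area = 121
  edge (6, 14)→(2, 1): d=(-4,-13) top-left  bias=+0
  edge (2, 1)→(11, 0): d=(9,-1) top-left  bias=+0
  edge (11, 0)→(6, 14): d=(-5,14) right/bottom  bias=-1
    (1,0)@(3, 1): e=[13,1,107] → X
    (2,0)@(5, 1): e=[39,3,79] → X
    (3,0)@(7, 1): e=[65,5,51] → X
    (4,0)@(9, 1): e=[91,7,23] → X
    (5,0)@(11, 1): e=[117,9,-5] → .
    (1,1)@(3, 3): e=[5,19,97] → X
    (5,1)@(11, 3): e=[109,27,-15] → .
    (1,2)@(3, 5): e=[-3,37,87] → .
    (2,2)@(5, 5): e=[23,39,59] → X
    (5,2)@(11, 5): e=[101,45,-25] → .
    (2,3)@(5, 7): e=[15,57,49] → X
    (4,3)@(9, 7): e=[67,61,-7] → .
  covered (16 px):
    . X X X X . . . . . . .
    . X X X X . . . . . . .
    . . X X X . . . . . . .
    . . X X . . . . . . . .
    . . X X . . . . . . . .
    . . . X . . . . . . . .
    . . . . . . . . . . . .
    . . . . . . . . . . . .
    . . . . . . . . . . . .

Answer: [63,46,19]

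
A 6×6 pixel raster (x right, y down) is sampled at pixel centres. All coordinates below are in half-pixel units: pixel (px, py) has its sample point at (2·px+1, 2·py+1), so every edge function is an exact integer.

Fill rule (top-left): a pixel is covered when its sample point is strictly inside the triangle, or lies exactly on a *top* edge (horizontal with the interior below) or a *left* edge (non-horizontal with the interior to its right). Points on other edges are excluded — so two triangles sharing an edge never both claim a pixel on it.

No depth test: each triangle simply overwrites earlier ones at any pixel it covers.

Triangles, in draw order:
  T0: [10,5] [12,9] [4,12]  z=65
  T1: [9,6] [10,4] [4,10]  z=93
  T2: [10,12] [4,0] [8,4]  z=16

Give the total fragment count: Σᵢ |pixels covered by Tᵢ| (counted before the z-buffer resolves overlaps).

T0:
  2·area = 38
  edge (10, 5)→(12, 9): d=(2,4) right/bottom  bias=-1
  edge (12, 9)→(4, 12): d=(-8,3) right/bottom  bias=-1
  edge (4, 12)→(10, 5): d=(6,-7) top-left  bias=+0
    (4,1)@(9, 3): e=[0,57,-19] → ·  [on edge]
    (4,3)@(9, 7): e=[8,25,5] → #
    (5,3)@(11, 7): e=[0,19,19] → ·  [on edge]
    (3,4)@(7, 9): e=[20,15,3] → #
    (5,4)@(11, 9): e=[4,3,31] → #
    (2,5)@(5, 11): e=[32,5,1] → #
    (3,5)@(7, 11): e=[24,-1,15] → ·
    (4,5)@(9, 11): e=[16,-7,29] → ·
    (5,5)@(11, 11): e=[8,-13,43] → ·
  covered (5 px):
    · · · · · ·
    · · · · · ·
    · · · · · ·
    · · · · # ·
    · · · # # #
    · · # · · ·
T1:
  2·area = 6  (B↔C swapped to make it positive)
  edge (9, 6)→(4, 10): d=(-5,4) right/bottom  bias=-1
  edge (4, 10)→(10, 4): d=(6,-6) top-left  bias=+0
  edge (10, 4)→(9, 6): d=(-1,2) right/bottom  bias=-1
    (5,1)@(11, 3): e=[7,0,-1] → ·  [on edge]
    (4,2)@(9, 5): e=[5,0,1] → #  [on edge]
    (5,2)@(11, 5): e=[-3,12,-3] → ·
    (3,3)@(7, 7): e=[3,0,3] → #  [on edge]
    (4,3)@(9, 7): e=[-5,12,-1] → ·
    (2,4)@(5, 9): e=[1,0,5] → #  [on edge]
    (3,4)@(7, 9): e=[-7,12,1] → ·
    (1,5)@(3, 11): e=[-1,0,7] → ·  [on edge]
    (2,5)@(5, 11): e=[-9,12,3] → ·
  covered (3 px):
    · · · · · ·
    · · · · · ·
    · · · · # ·
    · · · # · ·
    · · # · · ·
    · · · · · ·
T2:
  2·area = 24
  edge (10, 12)→(4, 0): d=(-6,-12) top-left  bias=+0
  edge (4, 0)→(8, 4): d=(4,4) right/bottom  bias=-1
  edge (8, 4)→(10, 12): d=(2,8) right/bottom  bias=-1
    (2,0)@(5, 1): e=[6,0,18] → ·  [on edge]
    (3,1)@(7, 3): e=[18,0,6] → ·  [on edge]
    (3,2)@(7, 5): e=[6,8,10] → #
    (4,2)@(9, 5): e=[30,0,-6] → ·  [on edge]
    (3,3)@(7, 7): e=[-6,16,14] → ·
    (5,3)@(11, 7): e=[42,0,-18] → ·  [on edge]
    (4,4)@(9, 9): e=[6,16,2] → #
    (5,4)@(11, 9): e=[30,8,-14] → ·
    (4,5)@(9, 11): e=[-6,24,6] → ·
  covered (2 px):
    · · · · · ·
    · · · · · ·
    · · · # · ·
    · · · · · ·
    · · · · # ·
    · · · · · ·

Result: 10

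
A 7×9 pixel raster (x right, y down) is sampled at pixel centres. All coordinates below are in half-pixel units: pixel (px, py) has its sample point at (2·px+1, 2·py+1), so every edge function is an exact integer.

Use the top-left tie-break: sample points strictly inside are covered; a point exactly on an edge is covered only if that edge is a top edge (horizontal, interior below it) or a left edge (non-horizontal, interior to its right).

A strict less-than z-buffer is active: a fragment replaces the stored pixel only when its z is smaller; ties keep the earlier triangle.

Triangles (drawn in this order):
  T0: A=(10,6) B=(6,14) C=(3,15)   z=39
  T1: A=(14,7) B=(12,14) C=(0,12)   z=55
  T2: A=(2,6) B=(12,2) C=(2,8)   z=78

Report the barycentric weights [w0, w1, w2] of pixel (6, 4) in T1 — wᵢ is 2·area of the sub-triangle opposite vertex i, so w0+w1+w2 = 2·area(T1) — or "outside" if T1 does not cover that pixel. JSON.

T0:
  2·area = 20
  edge (10, 6)→(6, 14): d=(-4,8) right/bottom  bias=-1
  edge (6, 14)→(3, 15): d=(-3,1) right/bottom  bias=-1
  edge (3, 15)→(10, 6): d=(7,-9) top-left  bias=+0
    (3,5)@(7, 11): e=[4,8,8] → #
    (4,5)@(9, 11): e=[-12,6,26] → ·
    (2,6)@(5, 13): e=[12,4,4] → #
    (3,6)@(7, 13): e=[-4,2,22] → ·
    (4,6)@(9, 13): e=[-20,0,40] → ·  [on edge]
    (1,7)@(3, 15): e=[20,0,0] → ·  [on edge]
    (2,7)@(5, 15): e=[4,-2,18] → ·
  covered (2 px):
    · · · · · · ·
    · · · · · · ·
    · · · · · · ·
    · · · · · · ·
    · · · · · · ·
    · · · # · · ·
    · · # · · · ·
    · · · · · · ·
    · · · · · · ·
T1:
  2·area = 88
  edge (14, 7)→(12, 14): d=(-2,7) right/bottom  bias=-1
  edge (12, 14)→(0, 12): d=(-12,-2) top-left  bias=+0
  edge (0, 12)→(14, 7): d=(14,-5) top-left  bias=+0
    (4,4)@(9, 9): e=[31,54,3] → #
    (5,4)@(11, 9): e=[17,58,13] → #
    (6,4)@(13, 9): e=[3,62,23] → #
    (1,5)@(3, 11): e=[69,18,1] → #
    (2,5)@(5, 11): e=[55,22,11] → #
    (3,5)@(7, 11): e=[41,26,21] → #
    (6,5)@(13, 11): e=[-1,38,51] → ·
    (1,6)@(3, 13): e=[65,-6,29] → ·
    (2,6)@(5, 13): e=[51,-2,39] → ·
    (3,6)@(7, 13): e=[37,2,49] → #
    (6,6)@(13, 13): e=[-5,14,79] → ·
    (3,7)@(7, 15): e=[33,-22,77] → ·
  covered (11 px):
    · · · · · · ·
    · · · · · · ·
    · · · · · · ·
    · · · · · · ·
    · · · · # # #
    · # # # # # ·
    · · · # # # ·
    · · · · · · ·
    · · · · · · ·
T2:
  2·area = 20
  edge (2, 6)→(12, 2): d=(10,-4) top-left  bias=+0
  edge (12, 2)→(2, 8): d=(-10,6) right/bottom  bias=-1
  edge (2, 8)→(2, 6): d=(0,-2) top-left  bias=+0
    (2,2)@(5, 5): e=[2,12,6] → #
    (3,2)@(7, 5): e=[10,0,10] → ·  [on edge]
    (1,3)@(3, 7): e=[14,4,2] → #
    (2,3)@(5, 7): e=[22,-8,6] → ·
    (1,4)@(3, 9): e=[34,-16,2] → ·
  covered (2 px):
    · · · · · · ·
    · · · · · · ·
    · · # · · · ·
    · # · · · · ·
    · · · · · · ·
    · · · · · · ·
    · · · · · · ·
    · · · · · · ·
    · · · · · · ·

Result: [62,23,3]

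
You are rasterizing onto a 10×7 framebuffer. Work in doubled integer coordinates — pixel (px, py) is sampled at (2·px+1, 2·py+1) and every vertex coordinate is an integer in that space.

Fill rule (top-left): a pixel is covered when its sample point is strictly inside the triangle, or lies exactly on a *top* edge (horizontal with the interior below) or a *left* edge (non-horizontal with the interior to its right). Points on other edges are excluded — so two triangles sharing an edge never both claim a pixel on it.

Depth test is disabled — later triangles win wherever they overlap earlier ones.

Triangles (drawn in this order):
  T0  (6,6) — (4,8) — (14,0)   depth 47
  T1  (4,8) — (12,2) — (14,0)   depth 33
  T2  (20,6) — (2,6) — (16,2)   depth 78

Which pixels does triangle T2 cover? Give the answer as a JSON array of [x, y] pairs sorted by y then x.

T0:
  2·area = 4  (B↔C swapped to make it positive)
  edge (6, 6)→(14, 0): d=(8,-6) top-left  bias=+0
  edge (14, 0)→(4, 8): d=(-10,8) right/bottom  bias=-1
  edge (4, 8)→(6, 6): d=(2,-2) top-left  bias=+0
    (5,0)@(11, 1): e=[-10,14,0] → ·  [on edge]
    (4,1)@(9, 3): e=[-6,10,0] → ·  [on edge]
    (3,2)@(7, 5): e=[-2,6,0] → ·  [on edge]
    (2,3)@(5, 7): e=[2,2,0] → █  [on edge]
    (3,3)@(7, 7): e=[14,-14,4] → ·
    (1,4)@(3, 9): e=[6,-2,0] → ·  [on edge]
    (2,4)@(5, 9): e=[18,-18,4] → ·
    (0,5)@(1, 11): e=[10,-6,0] → ·  [on edge]
  covered (1 px):
    · · · · · · · · · ·
    · · · · · · · · · ·
    · · · · · · · · · ·
    · · █ · · · · · · ·
    · · · · · · · · · ·
    · · · · · · · · · ·
    · · · · · · · · · ·
T1:
  2·area = 4  (B↔C swapped to make it positive)
  edge (4, 8)→(14, 0): d=(10,-8) top-left  bias=+0
  edge (14, 0)→(12, 2): d=(-2,2) right/bottom  bias=-1
  edge (12, 2)→(4, 8): d=(-8,6) right/bottom  bias=-1
    (6,0)@(13, 1): e=[2,0,2] → ·  [on edge]
    (5,1)@(11, 3): e=[6,0,-2] → ·  [on edge]
    (4,2)@(9, 5): e=[10,0,-6] → ·  [on edge]
    (3,3)@(7, 7): e=[14,0,-10] → ·  [on edge]
    (2,4)@(5, 9): e=[18,0,-14] → ·  [on edge]
    (1,5)@(3, 11): e=[22,0,-18] → ·  [on edge]
    (0,6)@(1, 13): e=[26,0,-22] → ·  [on edge]
  covered (0 px):
    · · · · · · · · · ·
    · · · · · · · · · ·
    · · · · · · · · · ·
    · · · · · · · · · ·
    · · · · · · · · · ·
    · · · · · · · · · ·
    · · · · · · · · · ·
T2:
  2·area = 72
  edge (20, 6)→(2, 6): d=(-18,0) right/bottom  bias=-1
  edge (2, 6)→(16, 2): d=(14,-4) top-left  bias=+0
  edge (16, 2)→(20, 6): d=(4,4) right/bottom  bias=-1
    (7,0)@(15, 1): e=[90,-18,0] → ·  [on edge]
    (6,1)@(13, 3): e=[54,2,16] → █
    (7,1)@(15, 3): e=[54,10,8] → █
    (8,1)@(17, 3): e=[54,18,0] → ·  [on edge]
    (3,2)@(7, 5): e=[18,6,48] → █
    (4,2)@(9, 5): e=[18,14,40] → █
    (5,2)@(11, 5): e=[18,22,32] → █
    (8,2)@(17, 5): e=[18,46,8] → █
    (9,2)@(19, 5): e=[18,54,0] → ·  [on edge]
    (3,3)@(7, 7): e=[-18,34,56] → ·
    (4,3)@(9, 7): e=[-18,42,48] → ·
    (5,3)@(11, 7): e=[-18,50,40] → ·
  covered (8 px):
    · · · · · · · · · ·
    · · · · · · █ █ · ·
    · · · █ █ █ █ █ █ ·
    · · · · · · · · · ·
    · · · · · · · · · ·
    · · · · · · · · · ·
    · · · · · · · · · ·

Answer: [[6,1],[7,1],[3,2],[4,2],[5,2],[6,2],[7,2],[8,2]]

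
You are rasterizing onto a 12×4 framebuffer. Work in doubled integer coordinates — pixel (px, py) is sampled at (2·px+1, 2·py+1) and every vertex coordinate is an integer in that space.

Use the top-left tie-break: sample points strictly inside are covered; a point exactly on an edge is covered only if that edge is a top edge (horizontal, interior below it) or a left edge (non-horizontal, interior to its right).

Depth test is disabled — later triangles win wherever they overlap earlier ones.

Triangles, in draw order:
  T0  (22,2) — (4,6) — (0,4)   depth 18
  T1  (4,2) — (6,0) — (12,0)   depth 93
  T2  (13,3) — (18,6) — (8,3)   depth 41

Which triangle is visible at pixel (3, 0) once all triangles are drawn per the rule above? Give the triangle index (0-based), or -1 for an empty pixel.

T0:
  2·area = 52
  edge (22, 2)→(4, 6): d=(-18,4) right/bottom  bias=-1
  edge (4, 6)→(0, 4): d=(-4,-2) top-left  bias=+0
  edge (0, 4)→(22, 2): d=(22,-2) top-left  bias=+0
    (5,1)@(11, 3): e=[26,26,0] → █  [on edge]
    (6,1)@(13, 3): e=[18,30,4] → █
    (7,1)@(15, 3): e=[10,34,8] → █
    (8,1)@(17, 3): e=[2,38,12] → █
    (9,1)@(19, 3): e=[-6,42,16] → ·
    (1,2)@(3, 5): e=[22,2,28] → █
    (2,2)@(5, 5): e=[14,6,32] → █
    (3,2)@(7, 5): e=[6,10,36] → █
    (4,2)@(9, 5): e=[-2,14,40] → ·
    (5,2)@(11, 5): e=[-10,18,44] → ·
    (6,2)@(13, 5): e=[-18,22,48] → ·
    (7,2)@(15, 5): e=[-26,26,52] → ·
  covered (7 px):
    · · · · · · · · · · · ·
    · · · · · █ █ █ █ · · ·
    · █ █ █ · · · · · · · ·
    · · · · · · · · · · · ·
T1:
  2·area = 12
  edge (4, 2)→(6, 0): d=(2,-2) top-left  bias=+0
  edge (6, 0)→(12, 0): d=(6,0) top-left  bias=+0
  edge (12, 0)→(4, 2): d=(-8,2) right/bottom  bias=-1
    (2,0)@(5, 1): e=[0,6,6] → █  [on edge]
    (3,0)@(7, 1): e=[4,6,2] → █
    (4,0)@(9, 1): e=[8,6,-2] → ·
    (1,1)@(3, 3): e=[0,18,-6] → ·  [on edge]
    (2,1)@(5, 3): e=[4,18,-10] → ·
    (3,1)@(7, 3): e=[8,18,-14] → ·
    (0,2)@(1, 5): e=[0,30,-18] → ·  [on edge]
  covered (2 px):
    · · █ █ · · · · · · · ·
    · · · · · · · · · · · ·
    · · · · · · · · · · · ·
    · · · · · · · · · · · ·
T2:
  2·area = 15
  edge (13, 3)→(18, 6): d=(5,3) right/bottom  bias=-1
  edge (18, 6)→(8, 3): d=(-10,-3) top-left  bias=+0
  edge (8, 3)→(13, 3): d=(5,0) top-left  bias=+0
    (0,1)@(1, 3): e=[36,-21,0] → ·  [on edge]
    (1,1)@(3, 3): e=[30,-15,0] → ·  [on edge]
    (2,1)@(5, 3): e=[24,-9,0] → ·  [on edge]
    (3,1)@(7, 3): e=[18,-3,0] → ·  [on edge]
    (4,1)@(9, 3): e=[12,3,0] → █  [on edge]
    (5,1)@(11, 3): e=[6,9,0] → █  [on edge]
    (6,1)@(13, 3): e=[0,15,0] → ·  [on edge]
    (7,1)@(15, 3): e=[-6,21,0] → ·  [on edge]
    (8,1)@(17, 3): e=[-12,27,0] → ·  [on edge]
    (9,1)@(19, 3): e=[-18,33,0] → ·  [on edge]
    (10,1)@(21, 3): e=[-24,39,0] → ·  [on edge]
    (11,1)@(23, 3): e=[-30,45,0] → ·  [on edge]
  covered (3 px):
    · · · · · · · · · · · ·
    · · · · █ █ · · · · · ·
    · · · · · · · █ · · · ·
    · · · · · · · · · · · ·

Z-buffer (winner per pixel, '.' = empty):
  . . 1 1 . . . . . . . .
  . . . . 2 2 0 0 0 . . .
  . 0 0 0 . . . 2 . . . .
  . . . . . . . . . . . .

Answer: 1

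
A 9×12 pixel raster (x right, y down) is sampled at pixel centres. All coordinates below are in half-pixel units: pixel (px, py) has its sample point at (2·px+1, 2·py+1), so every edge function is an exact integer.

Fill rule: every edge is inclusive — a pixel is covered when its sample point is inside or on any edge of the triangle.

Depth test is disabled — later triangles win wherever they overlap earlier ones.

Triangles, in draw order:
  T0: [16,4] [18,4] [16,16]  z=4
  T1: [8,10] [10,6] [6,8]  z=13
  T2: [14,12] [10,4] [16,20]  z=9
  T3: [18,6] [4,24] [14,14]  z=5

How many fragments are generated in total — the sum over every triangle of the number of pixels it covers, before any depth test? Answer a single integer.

T0:
  2·area = 24
  edge (16, 4)→(18, 4): d=(2,0) inclusive
  edge (18, 4)→(16, 16): d=(-2,12) inclusive
  edge (16, 16)→(16, 4): d=(0,-12) inclusive
    (8,2)@(17, 5): e=[2,10,12] → █
    (8,3)@(17, 7): e=[6,6,12] → █
    (8,4)@(17, 9): e=[10,2,12] → █
    (8,5)@(17, 11): e=[14,-2,12] → ·
  covered (3 px):
    · · · · · · · · ·
    · · · · · · · · ·
    · · · · · · · · █
    · · · · · · · · █
    · · · · · · · · █
    · · · · · · · · ·
    · · · · · · · · ·
    · · · · · · · · ·
    · · · · · · · · ·
    · · · · · · · · ·
    · · · · · · · · ·
    · · · · · · · · ·
T1:
  2·area = 12  (B↔C swapped to make it positive)
  edge (8, 10)→(6, 8): d=(-2,-2) inclusive
  edge (6, 8)→(10, 6): d=(4,-2) inclusive
  edge (10, 6)→(8, 10): d=(-2,4) inclusive
    (0,1)@(1, 3): e=[0,-30,42] → ·  [on edge]
    (1,2)@(3, 5): e=[0,-18,30] → ·  [on edge]
    (2,3)@(5, 7): e=[0,-6,18] → ·  [on edge]
    (4,3)@(9, 7): e=[8,2,2] → █
    (5,3)@(11, 7): e=[12,6,-6] → ·
    (3,4)@(7, 9): e=[0,6,6] → █  [on edge]
    (4,4)@(9, 9): e=[4,10,-2] → ·
    (3,5)@(7, 11): e=[-4,14,2] → ·
    (4,5)@(9, 11): e=[0,18,-6] → ·  [on edge]
    (5,6)@(11, 13): e=[0,30,-18] → ·  [on edge]
    (6,7)@(13, 15): e=[0,42,-30] → ·  [on edge]
    (7,8)@(15, 17): e=[0,54,-42] → ·  [on edge]
    (8,9)@(17, 19): e=[0,66,-54] → ·  [on edge]
  covered (2 px):
    · · · · · · · · ·
    · · · · · · · · ·
    · · · · · · · · ·
    · · · · █ · · · ·
    · · · █ · · · · ·
    · · · · · · · · ·
    · · · · · · · · ·
    · · · · · · · · ·
    · · · · · · · · ·
    · · · · · · · · ·
    · · · · · · · · ·
    · · · · · · · · ·
T2:
  2·area = 16  (B↔C swapped to make it positive)
  edge (14, 12)→(16, 20): d=(2,8) inclusive
  edge (16, 20)→(10, 4): d=(-6,-16) inclusive
  edge (10, 4)→(14, 12): d=(4,8) inclusive
    (6,5)@(13, 11): e=[6,6,4] → █
    (7,5)@(15, 11): e=[-10,38,-12] → ·
    (6,6)@(13, 13): e=[10,-6,12] → ·
    (7,8)@(15, 17): e=[2,2,12] → █
    (8,8)@(17, 17): e=[-14,34,-4] → ·
    (7,9)@(15, 19): e=[6,-10,20] → ·
  covered (2 px):
    · · · · · · · · ·
    · · · · · · · · ·
    · · · · · · · · ·
    · · · · · · · · ·
    · · · · · · · · ·
    · · · · · · █ · ·
    · · · · · · · · ·
    · · · · · · · · ·
    · · · · · · · █ ·
    · · · · · · · · ·
    · · · · · · · · ·
    · · · · · · · · ·
T3:
  2·area = 40  (B↔C swapped to make it positive)
  edge (18, 6)→(14, 14): d=(-4,8) inclusive
  edge (14, 14)→(4, 24): d=(-10,10) inclusive
  edge (4, 24)→(18, 6): d=(14,-18) inclusive
    (7,5)@(15, 11): e=[4,20,16] → █
    (8,5)@(17, 11): e=[-12,0,52] → ·  [on edge]
    (6,6)@(13, 13): e=[12,20,8] → █
    (7,6)@(15, 13): e=[-4,0,44] → ·  [on edge]
    (5,7)@(11, 15): e=[20,20,0] → █  [on edge]
    (6,7)@(13, 15): e=[4,0,36] → █  [on edge]
    (7,7)@(15, 15): e=[-12,-20,72] → ·
    (5,8)@(11, 17): e=[12,0,28] → █  [on edge]
    (6,8)@(13, 17): e=[-4,-20,64] → ·
    (4,9)@(9, 19): e=[20,0,20] → █  [on edge]
    (5,9)@(11, 19): e=[4,-20,56] → ·
    (3,10)@(7, 21): e=[28,0,12] → █  [on edge]
    (2,11)@(5, 23): e=[36,0,4] → █  [on edge]
  covered (8 px):
    · · · · · · · · ·
    · · · · · · · · ·
    · · · · · · · · ·
    · · · · · · · · ·
    · · · · · · · · ·
    · · · · · · · █ ·
    · · · · · · █ · ·
    · · · · · █ █ · ·
    · · · · · █ · · ·
    · · · · █ · · · ·
    · · · █ · · · · ·
    · · █ · · · · · ·

Result: 15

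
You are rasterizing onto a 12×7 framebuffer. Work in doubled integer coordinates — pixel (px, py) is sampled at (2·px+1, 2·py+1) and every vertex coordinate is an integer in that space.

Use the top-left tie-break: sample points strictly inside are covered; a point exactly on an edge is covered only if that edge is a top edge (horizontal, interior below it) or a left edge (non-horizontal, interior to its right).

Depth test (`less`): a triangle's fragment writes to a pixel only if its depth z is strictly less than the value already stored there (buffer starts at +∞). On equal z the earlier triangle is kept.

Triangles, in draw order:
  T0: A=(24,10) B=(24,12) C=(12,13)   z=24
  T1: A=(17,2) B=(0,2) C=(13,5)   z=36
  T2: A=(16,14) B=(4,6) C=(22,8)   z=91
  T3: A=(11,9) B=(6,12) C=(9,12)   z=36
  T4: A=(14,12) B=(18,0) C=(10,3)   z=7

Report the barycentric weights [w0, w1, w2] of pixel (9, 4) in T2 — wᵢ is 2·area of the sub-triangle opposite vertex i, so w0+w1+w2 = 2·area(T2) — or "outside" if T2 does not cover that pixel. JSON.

T0:
  2·area = 24
  edge (24, 10)→(24, 12): d=(0,2) right/bottom  bias=-1
  edge (24, 12)→(12, 13): d=(-12,1) right/bottom  bias=-1
  edge (12, 13)→(24, 10): d=(12,-3) top-left  bias=+0
    (10,5)@(21, 11): e=[6,15,3] → #
    (11,5)@(23, 11): e=[2,13,9] → #
    (10,6)@(21, 13): e=[6,-9,27] → ·
    (11,6)@(23, 13): e=[2,-11,33] → ·
  covered (2 px):
    · · · · · · · · · · · ·
    · · · · · · · · · · · ·
    · · · · · · · · · · · ·
    · · · · · · · · · · · ·
    · · · · · · · · · · · ·
    · · · · · · · · · · # #
    · · · · · · · · · · · ·
T1:
  2·area = 51  (B↔C swapped to make it positive)
  edge (17, 2)→(13, 5): d=(-4,3) right/bottom  bias=-1
  edge (13, 5)→(0, 2): d=(-13,-3) top-left  bias=+0
  edge (0, 2)→(17, 2): d=(17,0) top-left  bias=+0
    (2,1)@(5, 3): e=[32,2,17] → #
    (3,1)@(7, 3): e=[26,8,17] → #
    (4,1)@(9, 3): e=[20,14,17] → #
    (5,1)@(11, 3): e=[14,20,17] → #
    (6,1)@(13, 3): e=[8,26,17] → #
    (7,1)@(15, 3): e=[2,32,17] → #
    (8,1)@(17, 3): e=[-4,38,17] → ·
    (2,2)@(5, 5): e=[24,-24,51] → ·
    (3,2)@(7, 5): e=[18,-18,51] → ·
    (4,2)@(9, 5): e=[12,-12,51] → ·
    (5,2)@(11, 5): e=[6,-6,51] → ·
    (6,2)@(13, 5): e=[0,0,51] → ·  [on edge]
    (2,5)@(5, 11): e=[0,-102,153] → ·  [on edge]
  covered (6 px):
    · · · · · · · · · · · ·
    · · # # # # # # · · · ·
    · · · · · · · · · · · ·
    · · · · · · · · · · · ·
    · · · · · · · · · · · ·
    · · · · · · · · · · · ·
    · · · · · · · · · · · ·
T2:
  2·area = 120
  edge (16, 14)→(4, 6): d=(-12,-8) top-left  bias=+0
  edge (4, 6)→(22, 8): d=(18,2) right/bottom  bias=-1
  edge (22, 8)→(16, 14): d=(-6,6) right/bottom  bias=-1
    (3,3)@(7, 7): e=[12,12,96] → #
    (4,3)@(9, 7): e=[28,8,84] → #
    (5,3)@(11, 7): e=[44,4,72] → #
    (6,3)@(13, 7): e=[60,0,60] → ·  [on edge]
    (11,3)@(23, 7): e=[140,-20,0] → ·  [on edge]
    (3,4)@(7, 9): e=[-12,48,84] → ·
    (4,4)@(9, 9): e=[4,44,72] → #
    (6,4)@(13, 9): e=[36,36,48] → #
    (7,4)@(15, 9): e=[52,32,36] → #
    (8,4)@(17, 9): e=[68,28,24] → #
    (9,4)@(19, 9): e=[84,24,12] → #
    (10,4)@(21, 9): e=[100,20,0] → ·  [on edge]
    (9,5)@(19, 11): e=[60,60,0] → ·  [on edge]
    (8,6)@(17, 13): e=[20,100,0] → ·  [on edge]
  covered (13 px):
    · · · · · · · · · · · ·
    · · · · · · · · · · · ·
    · · · · · · · · · · · ·
    · · · # # # · · · · · ·
    · · · · # # # # # # · ·
    · · · · · · # # # · · ·
    · · · · · · · # · · · ·
T3:
  2·area = 9  (B↔C swapped to make it positive)
  edge (11, 9)→(9, 12): d=(-2,3) right/bottom  bias=-1
  edge (9, 12)→(6, 12): d=(-3,0) right/bottom  bias=-1
  edge (6, 12)→(11, 9): d=(5,-3) top-left  bias=+0
    (7,1)@(15, 3): e=[0,27,-18] → ·  [on edge]
    (10,1)@(21, 3): e=[-18,27,0] → ·  [on edge]
    (5,4)@(11, 9): e=[0,9,0] → ·  [on edge]
    (4,5)@(9, 11): e=[2,3,4] → #
    (5,5)@(11, 11): e=[-4,3,10] → ·
    (4,6)@(9, 13): e=[-2,-3,14] → ·
  covered (1 px):
    · · · · · · · · · · · ·
    · · · · · · · · · · · ·
    · · · · · · · · · · · ·
    · · · · · · · · · · · ·
    · · · · · · · · · · · ·
    · · · · # · · · · · · ·
    · · · · · · · · · · · ·
T4:
  2·area = 84  (B↔C swapped to make it positive)
  edge (14, 12)→(10, 3): d=(-4,-9) top-left  bias=+0
  edge (10, 3)→(18, 0): d=(8,-3) top-left  bias=+0
  edge (18, 0)→(14, 12): d=(-4,12) right/bottom  bias=-1
    (8,0)@(17, 1): e=[71,5,8] → #
    (9,0)@(19, 1): e=[89,11,-16] → ·
    (5,1)@(11, 3): e=[9,3,72] → #
    (6,1)@(13, 3): e=[27,9,48] → #
    (7,1)@(15, 3): e=[45,15,24] → #
    (8,1)@(17, 3): e=[63,21,0] → ·  [on edge]
    (5,2)@(11, 5): e=[1,19,64] → #
    (8,2)@(17, 5): e=[55,37,-8] → ·
    (5,3)@(11, 7): e=[-7,35,56] → ·
    (6,3)@(13, 7): e=[11,41,32] → #
    (8,3)@(17, 7): e=[47,53,-16] → ·
    (6,4)@(13, 9): e=[3,57,24] → #
    (7,4)@(15, 9): e=[21,63,0] → ·  [on edge]
  covered (10 px):
    · · · · · · · · # · · ·
    · · · · · # # # · · · ·
    · · · · · # # # · · · ·
    · · · · · · # # · · · ·
    · · · · · · # · · · · ·
    · · · · · · · · · · · ·
    · · · · · · · · · · · ·

Final: [24,12,84]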